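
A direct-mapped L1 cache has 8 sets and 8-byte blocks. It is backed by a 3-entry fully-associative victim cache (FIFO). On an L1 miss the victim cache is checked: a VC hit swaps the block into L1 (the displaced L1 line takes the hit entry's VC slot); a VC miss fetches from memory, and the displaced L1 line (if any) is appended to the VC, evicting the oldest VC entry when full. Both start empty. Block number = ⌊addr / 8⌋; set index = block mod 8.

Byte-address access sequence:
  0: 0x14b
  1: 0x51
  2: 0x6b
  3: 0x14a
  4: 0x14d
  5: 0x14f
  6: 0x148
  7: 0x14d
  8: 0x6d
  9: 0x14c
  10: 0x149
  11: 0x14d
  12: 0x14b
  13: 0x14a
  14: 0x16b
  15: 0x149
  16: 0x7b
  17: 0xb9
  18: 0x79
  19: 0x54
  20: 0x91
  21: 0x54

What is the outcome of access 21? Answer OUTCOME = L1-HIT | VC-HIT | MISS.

OUTCOME = VC-HIT

#0 0x14b→b41/s1 MISS; vc=[]
#1 0x51→b10/s2 MISS; vc=[]
#2 0x6b→b13/s5 MISS; vc=[]
#3 0x14a→b41/s1 L1-HIT; vc=[]
#4 0x14d→b41/s1 L1-HIT; vc=[]
#5 0x14f→b41/s1 L1-HIT; vc=[]
#6 0x148→b41/s1 L1-HIT; vc=[]
#7 0x14d→b41/s1 L1-HIT; vc=[]
#8 0x6d→b13/s5 L1-HIT; vc=[]
#9 0x14c→b41/s1 L1-HIT; vc=[]
#10 0x149→b41/s1 L1-HIT; vc=[]
#11 0x14d→b41/s1 L1-HIT; vc=[]
#12 0x14b→b41/s1 L1-HIT; vc=[]
#13 0x14a→b41/s1 L1-HIT; vc=[]
#14 0x16b→b45/s5 MISS; vc=[13]
#15 0x149→b41/s1 L1-HIT; vc=[13]
#16 0x7b→b15/s7 MISS; vc=[13]
#17 0xb9→b23/s7 MISS; vc=[13,15]
#18 0x79→b15/s7 VC-HIT; vc=[13,23]
#19 0x54→b10/s2 L1-HIT; vc=[13,23]
#20 0x91→b18/s2 MISS; vc=[13,23,10]
#21 0x54→b10/s2 VC-HIT; vc=[13,23,18]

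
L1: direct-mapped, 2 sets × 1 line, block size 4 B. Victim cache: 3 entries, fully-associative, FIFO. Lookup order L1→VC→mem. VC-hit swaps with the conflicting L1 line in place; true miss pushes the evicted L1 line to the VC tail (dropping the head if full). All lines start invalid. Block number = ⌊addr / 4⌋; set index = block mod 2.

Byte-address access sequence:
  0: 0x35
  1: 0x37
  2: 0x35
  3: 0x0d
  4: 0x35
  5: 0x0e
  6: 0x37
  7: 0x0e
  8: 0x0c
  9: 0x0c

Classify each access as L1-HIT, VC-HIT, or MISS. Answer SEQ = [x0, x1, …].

SEQ = [MISS, L1-HIT, L1-HIT, MISS, VC-HIT, VC-HIT, VC-HIT, VC-HIT, L1-HIT, L1-HIT]

0: 0x35 (blk 13, set 1) → MISS  vc=[]
1: 0x37 (blk 13, set 1) → L1-HIT  vc=[]
2: 0x35 (blk 13, set 1) → L1-HIT  vc=[]
3: 0xd (blk 3, set 1) → MISS  vc=[13]
4: 0x35 (blk 13, set 1) → VC-HIT  vc=[3]
5: 0xe (blk 3, set 1) → VC-HIT  vc=[13]
6: 0x37 (blk 13, set 1) → VC-HIT  vc=[3]
7: 0xe (blk 3, set 1) → VC-HIT  vc=[13]
8: 0xc (blk 3, set 1) → L1-HIT  vc=[13]
9: 0xc (blk 3, set 1) → L1-HIT  vc=[13]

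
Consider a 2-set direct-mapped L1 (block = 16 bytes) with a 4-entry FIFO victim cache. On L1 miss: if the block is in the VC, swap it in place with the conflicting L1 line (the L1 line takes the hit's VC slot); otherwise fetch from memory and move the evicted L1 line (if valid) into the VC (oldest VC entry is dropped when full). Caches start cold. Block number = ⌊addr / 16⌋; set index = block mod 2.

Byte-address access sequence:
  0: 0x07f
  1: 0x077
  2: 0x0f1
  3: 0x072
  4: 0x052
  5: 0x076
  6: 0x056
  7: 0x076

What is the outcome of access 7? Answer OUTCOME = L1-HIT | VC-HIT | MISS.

OUTCOME = VC-HIT

0: 0x7f (blk 7, set 1) → MISS  vc=[]
1: 0x77 (blk 7, set 1) → L1-HIT  vc=[]
2: 0xf1 (blk 15, set 1) → MISS  vc=[7]
3: 0x72 (blk 7, set 1) → VC-HIT  vc=[15]
4: 0x52 (blk 5, set 1) → MISS  vc=[15, 7]
5: 0x76 (blk 7, set 1) → VC-HIT  vc=[15, 5]
6: 0x56 (blk 5, set 1) → VC-HIT  vc=[15, 7]
7: 0x76 (blk 7, set 1) → VC-HIT  vc=[15, 5]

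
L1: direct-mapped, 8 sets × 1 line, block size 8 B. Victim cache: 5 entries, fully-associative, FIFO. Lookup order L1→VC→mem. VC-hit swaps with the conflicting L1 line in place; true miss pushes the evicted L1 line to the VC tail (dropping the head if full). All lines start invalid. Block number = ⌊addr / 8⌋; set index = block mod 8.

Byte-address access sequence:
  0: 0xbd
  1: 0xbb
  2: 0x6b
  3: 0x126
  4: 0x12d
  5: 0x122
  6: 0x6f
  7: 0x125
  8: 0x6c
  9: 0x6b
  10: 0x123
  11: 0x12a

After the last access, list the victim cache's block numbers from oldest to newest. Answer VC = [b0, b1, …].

VC = [13]

#0 0xbd→b23/s7 MISS; vc=[]
#1 0xbb→b23/s7 L1-HIT; vc=[]
#2 0x6b→b13/s5 MISS; vc=[]
#3 0x126→b36/s4 MISS; vc=[]
#4 0x12d→b37/s5 MISS; vc=[13]
#5 0x122→b36/s4 L1-HIT; vc=[13]
#6 0x6f→b13/s5 VC-HIT; vc=[37]
#7 0x125→b36/s4 L1-HIT; vc=[37]
#8 0x6c→b13/s5 L1-HIT; vc=[37]
#9 0x6b→b13/s5 L1-HIT; vc=[37]
#10 0x123→b36/s4 L1-HIT; vc=[37]
#11 0x12a→b37/s5 VC-HIT; vc=[13]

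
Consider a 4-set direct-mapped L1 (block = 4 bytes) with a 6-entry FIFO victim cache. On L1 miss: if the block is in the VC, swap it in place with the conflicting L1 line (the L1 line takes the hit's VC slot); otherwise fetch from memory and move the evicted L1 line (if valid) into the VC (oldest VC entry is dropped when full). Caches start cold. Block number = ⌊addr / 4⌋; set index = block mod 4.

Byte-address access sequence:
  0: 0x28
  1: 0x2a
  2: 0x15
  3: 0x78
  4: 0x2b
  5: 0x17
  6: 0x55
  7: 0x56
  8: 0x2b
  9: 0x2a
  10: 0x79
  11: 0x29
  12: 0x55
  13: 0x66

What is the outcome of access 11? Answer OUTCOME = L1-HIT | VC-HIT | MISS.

OUTCOME = VC-HIT

0: 0x28 (blk 10, set 2) → MISS  vc=[]
1: 0x2a (blk 10, set 2) → L1-HIT  vc=[]
2: 0x15 (blk 5, set 1) → MISS  vc=[]
3: 0x78 (blk 30, set 2) → MISS  vc=[10]
4: 0x2b (blk 10, set 2) → VC-HIT  vc=[30]
5: 0x17 (blk 5, set 1) → L1-HIT  vc=[30]
6: 0x55 (blk 21, set 1) → MISS  vc=[30, 5]
7: 0x56 (blk 21, set 1) → L1-HIT  vc=[30, 5]
8: 0x2b (blk 10, set 2) → L1-HIT  vc=[30, 5]
9: 0x2a (blk 10, set 2) → L1-HIT  vc=[30, 5]
10: 0x79 (blk 30, set 2) → VC-HIT  vc=[10, 5]
11: 0x29 (blk 10, set 2) → VC-HIT  vc=[30, 5]
12: 0x55 (blk 21, set 1) → L1-HIT  vc=[30, 5]
13: 0x66 (blk 25, set 1) → MISS  vc=[30, 5, 21]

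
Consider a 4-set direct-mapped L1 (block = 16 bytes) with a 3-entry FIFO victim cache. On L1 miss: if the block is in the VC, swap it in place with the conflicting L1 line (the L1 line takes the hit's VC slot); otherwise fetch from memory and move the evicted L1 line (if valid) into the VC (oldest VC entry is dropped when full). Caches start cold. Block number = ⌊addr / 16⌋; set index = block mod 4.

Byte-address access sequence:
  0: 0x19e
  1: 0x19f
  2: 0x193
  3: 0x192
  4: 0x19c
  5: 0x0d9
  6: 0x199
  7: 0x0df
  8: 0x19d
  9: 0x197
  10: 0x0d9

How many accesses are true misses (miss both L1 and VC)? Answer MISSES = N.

0: 0x19e (blk 25, set 1) → MISS  vc=[]
1: 0x19f (blk 25, set 1) → L1-HIT  vc=[]
2: 0x193 (blk 25, set 1) → L1-HIT  vc=[]
3: 0x192 (blk 25, set 1) → L1-HIT  vc=[]
4: 0x19c (blk 25, set 1) → L1-HIT  vc=[]
5: 0xd9 (blk 13, set 1) → MISS  vc=[25]
6: 0x199 (blk 25, set 1) → VC-HIT  vc=[13]
7: 0xdf (blk 13, set 1) → VC-HIT  vc=[25]
8: 0x19d (blk 25, set 1) → VC-HIT  vc=[13]
9: 0x197 (blk 25, set 1) → L1-HIT  vc=[13]
10: 0xd9 (blk 13, set 1) → VC-HIT  vc=[25]

MISSES = 2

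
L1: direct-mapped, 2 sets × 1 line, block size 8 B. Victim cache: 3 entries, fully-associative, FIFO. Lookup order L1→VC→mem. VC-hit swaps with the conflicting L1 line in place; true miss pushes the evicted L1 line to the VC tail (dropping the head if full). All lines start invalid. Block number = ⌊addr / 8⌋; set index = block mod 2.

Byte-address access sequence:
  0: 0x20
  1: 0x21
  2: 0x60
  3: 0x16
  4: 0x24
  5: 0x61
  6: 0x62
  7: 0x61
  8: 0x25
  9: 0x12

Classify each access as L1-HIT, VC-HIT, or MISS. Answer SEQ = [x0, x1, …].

SEQ = [MISS, L1-HIT, MISS, MISS, VC-HIT, VC-HIT, L1-HIT, L1-HIT, VC-HIT, VC-HIT]

#0 0x20→b4/s0 MISS; vc=[]
#1 0x21→b4/s0 L1-HIT; vc=[]
#2 0x60→b12/s0 MISS; vc=[4]
#3 0x16→b2/s0 MISS; vc=[4,12]
#4 0x24→b4/s0 VC-HIT; vc=[2,12]
#5 0x61→b12/s0 VC-HIT; vc=[2,4]
#6 0x62→b12/s0 L1-HIT; vc=[2,4]
#7 0x61→b12/s0 L1-HIT; vc=[2,4]
#8 0x25→b4/s0 VC-HIT; vc=[2,12]
#9 0x12→b2/s0 VC-HIT; vc=[4,12]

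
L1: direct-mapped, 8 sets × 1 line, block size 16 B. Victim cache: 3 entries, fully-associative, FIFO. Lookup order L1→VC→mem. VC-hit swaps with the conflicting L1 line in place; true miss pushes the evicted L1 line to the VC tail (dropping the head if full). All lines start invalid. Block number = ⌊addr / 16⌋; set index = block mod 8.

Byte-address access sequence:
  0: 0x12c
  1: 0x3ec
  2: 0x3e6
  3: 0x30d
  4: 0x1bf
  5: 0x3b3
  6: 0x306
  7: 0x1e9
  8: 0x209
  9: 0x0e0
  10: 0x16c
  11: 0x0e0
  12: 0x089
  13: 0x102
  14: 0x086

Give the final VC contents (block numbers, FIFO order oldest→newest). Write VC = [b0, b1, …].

VC = [22, 32, 16]

#0 0x12c→b18/s2 MISS; vc=[]
#1 0x3ec→b62/s6 MISS; vc=[]
#2 0x3e6→b62/s6 L1-HIT; vc=[]
#3 0x30d→b48/s0 MISS; vc=[]
#4 0x1bf→b27/s3 MISS; vc=[]
#5 0x3b3→b59/s3 MISS; vc=[27]
#6 0x306→b48/s0 L1-HIT; vc=[27]
#7 0x1e9→b30/s6 MISS; vc=[27,62]
#8 0x209→b32/s0 MISS; vc=[27,62,48]
#9 0xe0→b14/s6 MISS; vc=[62,48,30]
#10 0x16c→b22/s6 MISS; vc=[48,30,14]
#11 0xe0→b14/s6 VC-HIT; vc=[48,30,22]
#12 0x89→b8/s0 MISS; vc=[30,22,32]
#13 0x102→b16/s0 MISS; vc=[22,32,8]
#14 0x86→b8/s0 VC-HIT; vc=[22,32,16]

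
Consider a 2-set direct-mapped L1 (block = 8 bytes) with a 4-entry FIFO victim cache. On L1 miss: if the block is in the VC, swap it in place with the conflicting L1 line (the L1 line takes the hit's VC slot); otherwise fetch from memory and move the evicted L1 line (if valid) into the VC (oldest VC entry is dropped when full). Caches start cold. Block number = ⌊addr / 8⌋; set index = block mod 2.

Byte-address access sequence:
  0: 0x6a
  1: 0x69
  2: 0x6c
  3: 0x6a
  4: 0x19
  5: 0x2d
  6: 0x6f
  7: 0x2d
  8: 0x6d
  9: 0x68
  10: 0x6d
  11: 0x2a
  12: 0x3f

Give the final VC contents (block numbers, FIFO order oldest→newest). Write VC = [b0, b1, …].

VC = [13, 3, 5]

0: 0x6a (blk 13, set 1) → MISS  vc=[]
1: 0x69 (blk 13, set 1) → L1-HIT  vc=[]
2: 0x6c (blk 13, set 1) → L1-HIT  vc=[]
3: 0x6a (blk 13, set 1) → L1-HIT  vc=[]
4: 0x19 (blk 3, set 1) → MISS  vc=[13]
5: 0x2d (blk 5, set 1) → MISS  vc=[13, 3]
6: 0x6f (blk 13, set 1) → VC-HIT  vc=[5, 3]
7: 0x2d (blk 5, set 1) → VC-HIT  vc=[13, 3]
8: 0x6d (blk 13, set 1) → VC-HIT  vc=[5, 3]
9: 0x68 (blk 13, set 1) → L1-HIT  vc=[5, 3]
10: 0x6d (blk 13, set 1) → L1-HIT  vc=[5, 3]
11: 0x2a (blk 5, set 1) → VC-HIT  vc=[13, 3]
12: 0x3f (blk 7, set 1) → MISS  vc=[13, 3, 5]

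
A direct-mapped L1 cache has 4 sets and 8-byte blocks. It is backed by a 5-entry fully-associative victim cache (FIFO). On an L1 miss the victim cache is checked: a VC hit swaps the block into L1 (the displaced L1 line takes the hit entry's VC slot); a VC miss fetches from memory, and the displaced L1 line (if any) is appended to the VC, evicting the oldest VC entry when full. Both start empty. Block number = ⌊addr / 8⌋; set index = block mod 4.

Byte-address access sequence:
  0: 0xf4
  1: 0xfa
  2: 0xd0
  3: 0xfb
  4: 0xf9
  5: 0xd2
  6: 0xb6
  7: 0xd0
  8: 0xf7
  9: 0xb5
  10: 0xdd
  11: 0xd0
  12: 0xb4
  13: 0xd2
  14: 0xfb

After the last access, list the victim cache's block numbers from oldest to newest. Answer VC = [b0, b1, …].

#0 0xf4→b30/s2 MISS; vc=[]
#1 0xfa→b31/s3 MISS; vc=[]
#2 0xd0→b26/s2 MISS; vc=[30]
#3 0xfb→b31/s3 L1-HIT; vc=[30]
#4 0xf9→b31/s3 L1-HIT; vc=[30]
#5 0xd2→b26/s2 L1-HIT; vc=[30]
#6 0xb6→b22/s2 MISS; vc=[30,26]
#7 0xd0→b26/s2 VC-HIT; vc=[30,22]
#8 0xf7→b30/s2 VC-HIT; vc=[26,22]
#9 0xb5→b22/s2 VC-HIT; vc=[26,30]
#10 0xdd→b27/s3 MISS; vc=[26,30,31]
#11 0xd0→b26/s2 VC-HIT; vc=[22,30,31]
#12 0xb4→b22/s2 VC-HIT; vc=[26,30,31]
#13 0xd2→b26/s2 VC-HIT; vc=[22,30,31]
#14 0xfb→b31/s3 VC-HIT; vc=[22,30,27]

VC = [22, 30, 27]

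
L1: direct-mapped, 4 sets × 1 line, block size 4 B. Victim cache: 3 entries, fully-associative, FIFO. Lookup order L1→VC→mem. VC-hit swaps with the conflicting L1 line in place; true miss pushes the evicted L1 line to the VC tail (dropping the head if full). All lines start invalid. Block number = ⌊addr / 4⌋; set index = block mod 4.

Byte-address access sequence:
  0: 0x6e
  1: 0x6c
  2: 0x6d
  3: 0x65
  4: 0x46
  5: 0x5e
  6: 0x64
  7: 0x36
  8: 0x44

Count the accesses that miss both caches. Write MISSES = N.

#0 0x6e→b27/s3 MISS; vc=[]
#1 0x6c→b27/s3 L1-HIT; vc=[]
#2 0x6d→b27/s3 L1-HIT; vc=[]
#3 0x65→b25/s1 MISS; vc=[]
#4 0x46→b17/s1 MISS; vc=[25]
#5 0x5e→b23/s3 MISS; vc=[25,27]
#6 0x64→b25/s1 VC-HIT; vc=[17,27]
#7 0x36→b13/s1 MISS; vc=[17,27,25]
#8 0x44→b17/s1 VC-HIT; vc=[13,27,25]

MISSES = 5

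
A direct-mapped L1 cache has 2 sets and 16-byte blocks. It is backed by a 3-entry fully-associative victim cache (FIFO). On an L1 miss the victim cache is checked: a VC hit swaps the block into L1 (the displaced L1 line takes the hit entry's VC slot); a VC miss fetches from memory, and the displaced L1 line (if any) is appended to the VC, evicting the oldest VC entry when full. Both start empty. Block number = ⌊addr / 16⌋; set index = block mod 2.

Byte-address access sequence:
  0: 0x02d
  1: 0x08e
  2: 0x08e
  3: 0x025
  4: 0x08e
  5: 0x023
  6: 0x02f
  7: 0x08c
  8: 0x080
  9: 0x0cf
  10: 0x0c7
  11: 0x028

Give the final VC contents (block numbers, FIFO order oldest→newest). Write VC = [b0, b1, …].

VC = [12, 8]

#0 0x2d→b2/s0 MISS; vc=[]
#1 0x8e→b8/s0 MISS; vc=[2]
#2 0x8e→b8/s0 L1-HIT; vc=[2]
#3 0x25→b2/s0 VC-HIT; vc=[8]
#4 0x8e→b8/s0 VC-HIT; vc=[2]
#5 0x23→b2/s0 VC-HIT; vc=[8]
#6 0x2f→b2/s0 L1-HIT; vc=[8]
#7 0x8c→b8/s0 VC-HIT; vc=[2]
#8 0x80→b8/s0 L1-HIT; vc=[2]
#9 0xcf→b12/s0 MISS; vc=[2,8]
#10 0xc7→b12/s0 L1-HIT; vc=[2,8]
#11 0x28→b2/s0 VC-HIT; vc=[12,8]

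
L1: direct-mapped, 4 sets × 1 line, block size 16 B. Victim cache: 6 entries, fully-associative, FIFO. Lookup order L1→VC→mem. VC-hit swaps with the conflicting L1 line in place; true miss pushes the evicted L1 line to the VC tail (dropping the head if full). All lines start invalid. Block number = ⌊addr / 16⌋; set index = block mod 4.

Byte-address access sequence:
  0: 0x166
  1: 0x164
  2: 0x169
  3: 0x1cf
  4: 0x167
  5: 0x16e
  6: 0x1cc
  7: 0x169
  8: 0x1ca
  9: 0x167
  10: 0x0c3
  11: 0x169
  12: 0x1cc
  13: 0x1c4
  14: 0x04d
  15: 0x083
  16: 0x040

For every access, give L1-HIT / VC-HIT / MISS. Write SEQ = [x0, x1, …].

SEQ = [MISS, L1-HIT, L1-HIT, MISS, L1-HIT, L1-HIT, L1-HIT, L1-HIT, L1-HIT, L1-HIT, MISS, L1-HIT, VC-HIT, L1-HIT, MISS, MISS, VC-HIT]

#0 0x166→b22/s2 MISS; vc=[]
#1 0x164→b22/s2 L1-HIT; vc=[]
#2 0x169→b22/s2 L1-HIT; vc=[]
#3 0x1cf→b28/s0 MISS; vc=[]
#4 0x167→b22/s2 L1-HIT; vc=[]
#5 0x16e→b22/s2 L1-HIT; vc=[]
#6 0x1cc→b28/s0 L1-HIT; vc=[]
#7 0x169→b22/s2 L1-HIT; vc=[]
#8 0x1ca→b28/s0 L1-HIT; vc=[]
#9 0x167→b22/s2 L1-HIT; vc=[]
#10 0xc3→b12/s0 MISS; vc=[28]
#11 0x169→b22/s2 L1-HIT; vc=[28]
#12 0x1cc→b28/s0 VC-HIT; vc=[12]
#13 0x1c4→b28/s0 L1-HIT; vc=[12]
#14 0x4d→b4/s0 MISS; vc=[12,28]
#15 0x83→b8/s0 MISS; vc=[12,28,4]
#16 0x40→b4/s0 VC-HIT; vc=[12,28,8]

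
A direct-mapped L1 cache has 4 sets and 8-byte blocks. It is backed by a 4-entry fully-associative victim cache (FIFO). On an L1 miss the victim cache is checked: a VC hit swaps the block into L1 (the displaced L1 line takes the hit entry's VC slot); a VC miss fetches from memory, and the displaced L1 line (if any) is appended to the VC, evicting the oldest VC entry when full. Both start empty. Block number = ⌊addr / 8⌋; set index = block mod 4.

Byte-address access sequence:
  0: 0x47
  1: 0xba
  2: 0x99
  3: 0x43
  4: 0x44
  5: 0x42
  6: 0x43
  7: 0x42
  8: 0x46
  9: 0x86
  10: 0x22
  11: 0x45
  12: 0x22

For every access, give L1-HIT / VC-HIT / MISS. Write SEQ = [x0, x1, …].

SEQ = [MISS, MISS, MISS, L1-HIT, L1-HIT, L1-HIT, L1-HIT, L1-HIT, L1-HIT, MISS, MISS, VC-HIT, VC-HIT]

#0 0x47→b8/s0 MISS; vc=[]
#1 0xba→b23/s3 MISS; vc=[]
#2 0x99→b19/s3 MISS; vc=[23]
#3 0x43→b8/s0 L1-HIT; vc=[23]
#4 0x44→b8/s0 L1-HIT; vc=[23]
#5 0x42→b8/s0 L1-HIT; vc=[23]
#6 0x43→b8/s0 L1-HIT; vc=[23]
#7 0x42→b8/s0 L1-HIT; vc=[23]
#8 0x46→b8/s0 L1-HIT; vc=[23]
#9 0x86→b16/s0 MISS; vc=[23,8]
#10 0x22→b4/s0 MISS; vc=[23,8,16]
#11 0x45→b8/s0 VC-HIT; vc=[23,4,16]
#12 0x22→b4/s0 VC-HIT; vc=[23,8,16]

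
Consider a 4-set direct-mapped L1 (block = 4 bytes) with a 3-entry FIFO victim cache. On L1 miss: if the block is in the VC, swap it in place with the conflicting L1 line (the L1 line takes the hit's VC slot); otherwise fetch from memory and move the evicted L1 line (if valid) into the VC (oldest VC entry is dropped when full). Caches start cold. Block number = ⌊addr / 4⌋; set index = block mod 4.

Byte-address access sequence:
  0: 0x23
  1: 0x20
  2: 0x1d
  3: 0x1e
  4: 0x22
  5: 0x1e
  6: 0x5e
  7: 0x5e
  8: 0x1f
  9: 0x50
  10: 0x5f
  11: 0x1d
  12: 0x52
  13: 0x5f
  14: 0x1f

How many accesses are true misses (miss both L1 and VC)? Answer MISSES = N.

MISSES = 4

#0 0x23→b8/s0 MISS; vc=[]
#1 0x20→b8/s0 L1-HIT; vc=[]
#2 0x1d→b7/s3 MISS; vc=[]
#3 0x1e→b7/s3 L1-HIT; vc=[]
#4 0x22→b8/s0 L1-HIT; vc=[]
#5 0x1e→b7/s3 L1-HIT; vc=[]
#6 0x5e→b23/s3 MISS; vc=[7]
#7 0x5e→b23/s3 L1-HIT; vc=[7]
#8 0x1f→b7/s3 VC-HIT; vc=[23]
#9 0x50→b20/s0 MISS; vc=[23,8]
#10 0x5f→b23/s3 VC-HIT; vc=[7,8]
#11 0x1d→b7/s3 VC-HIT; vc=[23,8]
#12 0x52→b20/s0 L1-HIT; vc=[23,8]
#13 0x5f→b23/s3 VC-HIT; vc=[7,8]
#14 0x1f→b7/s3 VC-HIT; vc=[23,8]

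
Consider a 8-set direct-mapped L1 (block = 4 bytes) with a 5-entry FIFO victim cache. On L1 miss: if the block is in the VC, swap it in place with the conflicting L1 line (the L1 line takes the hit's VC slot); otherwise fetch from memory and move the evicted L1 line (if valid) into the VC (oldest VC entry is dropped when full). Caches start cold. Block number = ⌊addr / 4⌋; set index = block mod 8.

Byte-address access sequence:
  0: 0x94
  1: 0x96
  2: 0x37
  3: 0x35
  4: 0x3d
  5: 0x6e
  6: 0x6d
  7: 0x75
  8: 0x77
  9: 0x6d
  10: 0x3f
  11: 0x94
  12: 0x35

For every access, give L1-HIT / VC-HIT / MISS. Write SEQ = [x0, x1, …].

0: 0x94 (blk 37, set 5) → MISS  vc=[]
1: 0x96 (blk 37, set 5) → L1-HIT  vc=[]
2: 0x37 (blk 13, set 5) → MISS  vc=[37]
3: 0x35 (blk 13, set 5) → L1-HIT  vc=[37]
4: 0x3d (blk 15, set 7) → MISS  vc=[37]
5: 0x6e (blk 27, set 3) → MISS  vc=[37]
6: 0x6d (blk 27, set 3) → L1-HIT  vc=[37]
7: 0x75 (blk 29, set 5) → MISS  vc=[37, 13]
8: 0x77 (blk 29, set 5) → L1-HIT  vc=[37, 13]
9: 0x6d (blk 27, set 3) → L1-HIT  vc=[37, 13]
10: 0x3f (blk 15, set 7) → L1-HIT  vc=[37, 13]
11: 0x94 (blk 37, set 5) → VC-HIT  vc=[29, 13]
12: 0x35 (blk 13, set 5) → VC-HIT  vc=[29, 37]

SEQ = [MISS, L1-HIT, MISS, L1-HIT, MISS, MISS, L1-HIT, MISS, L1-HIT, L1-HIT, L1-HIT, VC-HIT, VC-HIT]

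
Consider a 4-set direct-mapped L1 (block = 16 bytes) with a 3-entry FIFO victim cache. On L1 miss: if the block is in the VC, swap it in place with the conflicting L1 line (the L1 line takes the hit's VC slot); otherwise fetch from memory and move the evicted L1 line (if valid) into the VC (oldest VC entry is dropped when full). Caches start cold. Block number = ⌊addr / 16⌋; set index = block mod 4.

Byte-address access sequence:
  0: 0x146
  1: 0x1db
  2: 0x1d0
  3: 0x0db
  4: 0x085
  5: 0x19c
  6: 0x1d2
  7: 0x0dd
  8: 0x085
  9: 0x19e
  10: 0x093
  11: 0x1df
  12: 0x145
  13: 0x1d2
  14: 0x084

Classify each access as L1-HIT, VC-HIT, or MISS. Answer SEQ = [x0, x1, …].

SEQ = [MISS, MISS, L1-HIT, MISS, MISS, MISS, VC-HIT, VC-HIT, L1-HIT, VC-HIT, MISS, VC-HIT, VC-HIT, L1-HIT, VC-HIT]

#0 0x146→b20/s0 MISS; vc=[]
#1 0x1db→b29/s1 MISS; vc=[]
#2 0x1d0→b29/s1 L1-HIT; vc=[]
#3 0xdb→b13/s1 MISS; vc=[29]
#4 0x85→b8/s0 MISS; vc=[29,20]
#5 0x19c→b25/s1 MISS; vc=[29,20,13]
#6 0x1d2→b29/s1 VC-HIT; vc=[25,20,13]
#7 0xdd→b13/s1 VC-HIT; vc=[25,20,29]
#8 0x85→b8/s0 L1-HIT; vc=[25,20,29]
#9 0x19e→b25/s1 VC-HIT; vc=[13,20,29]
#10 0x93→b9/s1 MISS; vc=[20,29,25]
#11 0x1df→b29/s1 VC-HIT; vc=[20,9,25]
#12 0x145→b20/s0 VC-HIT; vc=[8,9,25]
#13 0x1d2→b29/s1 L1-HIT; vc=[8,9,25]
#14 0x84→b8/s0 VC-HIT; vc=[20,9,25]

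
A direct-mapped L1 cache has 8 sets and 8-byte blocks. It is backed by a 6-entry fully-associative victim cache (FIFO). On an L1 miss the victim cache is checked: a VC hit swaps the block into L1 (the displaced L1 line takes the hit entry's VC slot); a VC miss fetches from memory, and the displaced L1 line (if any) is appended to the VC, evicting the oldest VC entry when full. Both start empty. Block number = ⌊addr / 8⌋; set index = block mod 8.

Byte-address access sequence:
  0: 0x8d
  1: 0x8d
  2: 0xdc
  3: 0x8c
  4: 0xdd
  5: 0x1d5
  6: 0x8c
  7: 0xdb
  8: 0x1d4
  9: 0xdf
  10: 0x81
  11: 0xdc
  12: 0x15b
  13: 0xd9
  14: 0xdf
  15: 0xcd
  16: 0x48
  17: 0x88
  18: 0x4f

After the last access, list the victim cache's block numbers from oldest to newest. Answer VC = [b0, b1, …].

#0 0x8d→b17/s1 MISS; vc=[]
#1 0x8d→b17/s1 L1-HIT; vc=[]
#2 0xdc→b27/s3 MISS; vc=[]
#3 0x8c→b17/s1 L1-HIT; vc=[]
#4 0xdd→b27/s3 L1-HIT; vc=[]
#5 0x1d5→b58/s2 MISS; vc=[]
#6 0x8c→b17/s1 L1-HIT; vc=[]
#7 0xdb→b27/s3 L1-HIT; vc=[]
#8 0x1d4→b58/s2 L1-HIT; vc=[]
#9 0xdf→b27/s3 L1-HIT; vc=[]
#10 0x81→b16/s0 MISS; vc=[]
#11 0xdc→b27/s3 L1-HIT; vc=[]
#12 0x15b→b43/s3 MISS; vc=[27]
#13 0xd9→b27/s3 VC-HIT; vc=[43]
#14 0xdf→b27/s3 L1-HIT; vc=[43]
#15 0xcd→b25/s1 MISS; vc=[43,17]
#16 0x48→b9/s1 MISS; vc=[43,17,25]
#17 0x88→b17/s1 VC-HIT; vc=[43,9,25]
#18 0x4f→b9/s1 VC-HIT; vc=[43,17,25]

VC = [43, 17, 25]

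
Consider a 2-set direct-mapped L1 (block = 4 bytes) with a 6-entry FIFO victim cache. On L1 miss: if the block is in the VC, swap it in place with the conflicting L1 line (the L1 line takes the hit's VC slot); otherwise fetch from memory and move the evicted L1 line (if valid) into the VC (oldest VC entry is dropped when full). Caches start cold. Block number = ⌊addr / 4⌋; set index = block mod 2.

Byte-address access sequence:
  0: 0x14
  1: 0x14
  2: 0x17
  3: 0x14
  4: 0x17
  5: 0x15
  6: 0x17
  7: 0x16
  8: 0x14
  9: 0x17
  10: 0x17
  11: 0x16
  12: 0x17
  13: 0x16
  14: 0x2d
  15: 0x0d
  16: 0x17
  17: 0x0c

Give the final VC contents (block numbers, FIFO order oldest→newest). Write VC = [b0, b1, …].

VC = [5, 11]

  [0] addr=0x14 blk=5 s=1: MISS | VC []
  [1] addr=0x14 blk=5 s=1: L1-HIT | VC []
  [2] addr=0x17 blk=5 s=1: L1-HIT | VC []
  [3] addr=0x14 blk=5 s=1: L1-HIT | VC []
  [4] addr=0x17 blk=5 s=1: L1-HIT | VC []
  [5] addr=0x15 blk=5 s=1: L1-HIT | VC []
  [6] addr=0x17 blk=5 s=1: L1-HIT | VC []
  [7] addr=0x16 blk=5 s=1: L1-HIT | VC []
  [8] addr=0x14 blk=5 s=1: L1-HIT | VC []
  [9] addr=0x17 blk=5 s=1: L1-HIT | VC []
  [10] addr=0x17 blk=5 s=1: L1-HIT | VC []
  [11] addr=0x16 blk=5 s=1: L1-HIT | VC []
  [12] addr=0x17 blk=5 s=1: L1-HIT | VC []
  [13] addr=0x16 blk=5 s=1: L1-HIT | VC []
  [14] addr=0x2d blk=11 s=1: MISS | VC [5]
  [15] addr=0xd blk=3 s=1: MISS | VC [5, 11]
  [16] addr=0x17 blk=5 s=1: VC-HIT | VC [3, 11]
  [17] addr=0xc blk=3 s=1: VC-HIT | VC [5, 11]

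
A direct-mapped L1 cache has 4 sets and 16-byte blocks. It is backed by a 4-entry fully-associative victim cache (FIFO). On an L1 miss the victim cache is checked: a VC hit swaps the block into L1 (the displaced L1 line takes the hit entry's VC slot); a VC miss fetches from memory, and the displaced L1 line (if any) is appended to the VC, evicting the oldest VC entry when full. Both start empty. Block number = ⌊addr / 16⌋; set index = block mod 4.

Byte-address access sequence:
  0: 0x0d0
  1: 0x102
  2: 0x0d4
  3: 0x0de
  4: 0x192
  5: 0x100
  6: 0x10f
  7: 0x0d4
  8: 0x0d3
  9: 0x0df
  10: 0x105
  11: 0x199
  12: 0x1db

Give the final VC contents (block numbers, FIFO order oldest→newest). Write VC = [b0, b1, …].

0: 0xd0 (blk 13, set 1) → MISS  vc=[]
1: 0x102 (blk 16, set 0) → MISS  vc=[]
2: 0xd4 (blk 13, set 1) → L1-HIT  vc=[]
3: 0xde (blk 13, set 1) → L1-HIT  vc=[]
4: 0x192 (blk 25, set 1) → MISS  vc=[13]
5: 0x100 (blk 16, set 0) → L1-HIT  vc=[13]
6: 0x10f (blk 16, set 0) → L1-HIT  vc=[13]
7: 0xd4 (blk 13, set 1) → VC-HIT  vc=[25]
8: 0xd3 (blk 13, set 1) → L1-HIT  vc=[25]
9: 0xdf (blk 13, set 1) → L1-HIT  vc=[25]
10: 0x105 (blk 16, set 0) → L1-HIT  vc=[25]
11: 0x199 (blk 25, set 1) → VC-HIT  vc=[13]
12: 0x1db (blk 29, set 1) → MISS  vc=[13, 25]

VC = [13, 25]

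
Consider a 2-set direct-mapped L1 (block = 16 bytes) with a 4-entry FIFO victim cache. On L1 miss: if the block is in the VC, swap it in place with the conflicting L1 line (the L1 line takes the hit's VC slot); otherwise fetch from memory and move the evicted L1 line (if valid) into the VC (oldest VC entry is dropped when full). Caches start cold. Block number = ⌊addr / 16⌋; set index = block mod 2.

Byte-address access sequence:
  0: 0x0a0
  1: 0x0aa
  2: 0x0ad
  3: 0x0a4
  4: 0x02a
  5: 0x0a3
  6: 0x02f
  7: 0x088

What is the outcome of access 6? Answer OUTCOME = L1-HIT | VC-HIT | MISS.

#0 0xa0→b10/s0 MISS; vc=[]
#1 0xaa→b10/s0 L1-HIT; vc=[]
#2 0xad→b10/s0 L1-HIT; vc=[]
#3 0xa4→b10/s0 L1-HIT; vc=[]
#4 0x2a→b2/s0 MISS; vc=[10]
#5 0xa3→b10/s0 VC-HIT; vc=[2]
#6 0x2f→b2/s0 VC-HIT; vc=[10]
#7 0x88→b8/s0 MISS; vc=[10,2]

OUTCOME = VC-HIT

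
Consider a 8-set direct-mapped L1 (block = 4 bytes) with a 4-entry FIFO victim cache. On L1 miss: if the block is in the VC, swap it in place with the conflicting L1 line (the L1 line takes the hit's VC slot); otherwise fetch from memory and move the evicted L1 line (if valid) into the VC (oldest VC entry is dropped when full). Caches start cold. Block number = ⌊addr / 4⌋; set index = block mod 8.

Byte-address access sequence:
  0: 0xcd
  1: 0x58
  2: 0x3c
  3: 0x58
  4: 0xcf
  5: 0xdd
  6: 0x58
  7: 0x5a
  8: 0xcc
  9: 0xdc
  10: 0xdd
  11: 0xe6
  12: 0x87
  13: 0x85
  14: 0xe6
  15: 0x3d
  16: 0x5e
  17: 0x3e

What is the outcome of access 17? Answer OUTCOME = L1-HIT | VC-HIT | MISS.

OUTCOME = VC-HIT

#0 0xcd→b51/s3 MISS; vc=[]
#1 0x58→b22/s6 MISS; vc=[]
#2 0x3c→b15/s7 MISS; vc=[]
#3 0x58→b22/s6 L1-HIT; vc=[]
#4 0xcf→b51/s3 L1-HIT; vc=[]
#5 0xdd→b55/s7 MISS; vc=[15]
#6 0x58→b22/s6 L1-HIT; vc=[15]
#7 0x5a→b22/s6 L1-HIT; vc=[15]
#8 0xcc→b51/s3 L1-HIT; vc=[15]
#9 0xdc→b55/s7 L1-HIT; vc=[15]
#10 0xdd→b55/s7 L1-HIT; vc=[15]
#11 0xe6→b57/s1 MISS; vc=[15]
#12 0x87→b33/s1 MISS; vc=[15,57]
#13 0x85→b33/s1 L1-HIT; vc=[15,57]
#14 0xe6→b57/s1 VC-HIT; vc=[15,33]
#15 0x3d→b15/s7 VC-HIT; vc=[55,33]
#16 0x5e→b23/s7 MISS; vc=[55,33,15]
#17 0x3e→b15/s7 VC-HIT; vc=[55,33,23]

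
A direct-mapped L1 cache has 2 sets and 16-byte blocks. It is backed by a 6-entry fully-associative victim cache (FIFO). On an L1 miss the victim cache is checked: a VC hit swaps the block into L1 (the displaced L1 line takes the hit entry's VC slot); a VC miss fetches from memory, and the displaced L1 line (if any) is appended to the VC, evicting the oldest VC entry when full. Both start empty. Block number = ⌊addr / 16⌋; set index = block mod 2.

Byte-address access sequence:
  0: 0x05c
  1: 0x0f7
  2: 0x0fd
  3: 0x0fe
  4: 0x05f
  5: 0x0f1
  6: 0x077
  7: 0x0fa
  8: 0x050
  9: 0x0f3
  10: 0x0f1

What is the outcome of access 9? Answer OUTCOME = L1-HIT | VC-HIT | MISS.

OUTCOME = VC-HIT

#0 0x5c→b5/s1 MISS; vc=[]
#1 0xf7→b15/s1 MISS; vc=[5]
#2 0xfd→b15/s1 L1-HIT; vc=[5]
#3 0xfe→b15/s1 L1-HIT; vc=[5]
#4 0x5f→b5/s1 VC-HIT; vc=[15]
#5 0xf1→b15/s1 VC-HIT; vc=[5]
#6 0x77→b7/s1 MISS; vc=[5,15]
#7 0xfa→b15/s1 VC-HIT; vc=[5,7]
#8 0x50→b5/s1 VC-HIT; vc=[15,7]
#9 0xf3→b15/s1 VC-HIT; vc=[5,7]
#10 0xf1→b15/s1 L1-HIT; vc=[5,7]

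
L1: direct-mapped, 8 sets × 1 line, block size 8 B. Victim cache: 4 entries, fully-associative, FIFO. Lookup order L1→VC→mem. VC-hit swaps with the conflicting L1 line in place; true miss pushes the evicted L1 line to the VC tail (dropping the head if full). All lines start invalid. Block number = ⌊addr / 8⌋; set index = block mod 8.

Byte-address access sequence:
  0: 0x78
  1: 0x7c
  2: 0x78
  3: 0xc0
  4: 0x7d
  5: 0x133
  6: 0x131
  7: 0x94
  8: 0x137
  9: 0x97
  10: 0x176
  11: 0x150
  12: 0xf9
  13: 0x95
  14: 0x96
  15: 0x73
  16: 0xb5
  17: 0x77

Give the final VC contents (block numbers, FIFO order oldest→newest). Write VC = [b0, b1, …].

#0 0x78→b15/s7 MISS; vc=[]
#1 0x7c→b15/s7 L1-HIT; vc=[]
#2 0x78→b15/s7 L1-HIT; vc=[]
#3 0xc0→b24/s0 MISS; vc=[]
#4 0x7d→b15/s7 L1-HIT; vc=[]
#5 0x133→b38/s6 MISS; vc=[]
#6 0x131→b38/s6 L1-HIT; vc=[]
#7 0x94→b18/s2 MISS; vc=[]
#8 0x137→b38/s6 L1-HIT; vc=[]
#9 0x97→b18/s2 L1-HIT; vc=[]
#10 0x176→b46/s6 MISS; vc=[38]
#11 0x150→b42/s2 MISS; vc=[38,18]
#12 0xf9→b31/s7 MISS; vc=[38,18,15]
#13 0x95→b18/s2 VC-HIT; vc=[38,42,15]
#14 0x96→b18/s2 L1-HIT; vc=[38,42,15]
#15 0x73→b14/s6 MISS; vc=[38,42,15,46]
#16 0xb5→b22/s6 MISS; vc=[42,15,46,14]
#17 0x77→b14/s6 VC-HIT; vc=[42,15,46,22]

VC = [42, 15, 46, 22]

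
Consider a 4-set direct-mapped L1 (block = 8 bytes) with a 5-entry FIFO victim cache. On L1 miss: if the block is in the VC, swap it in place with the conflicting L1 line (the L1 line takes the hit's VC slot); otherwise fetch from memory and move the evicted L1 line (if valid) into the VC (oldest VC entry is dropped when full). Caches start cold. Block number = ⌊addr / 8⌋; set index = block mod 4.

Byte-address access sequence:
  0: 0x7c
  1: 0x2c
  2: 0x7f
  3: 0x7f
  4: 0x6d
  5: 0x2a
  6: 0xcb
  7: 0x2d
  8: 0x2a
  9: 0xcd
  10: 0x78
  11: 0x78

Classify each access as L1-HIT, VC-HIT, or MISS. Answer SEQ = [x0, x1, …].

#0 0x7c→b15/s3 MISS; vc=[]
#1 0x2c→b5/s1 MISS; vc=[]
#2 0x7f→b15/s3 L1-HIT; vc=[]
#3 0x7f→b15/s3 L1-HIT; vc=[]
#4 0x6d→b13/s1 MISS; vc=[5]
#5 0x2a→b5/s1 VC-HIT; vc=[13]
#6 0xcb→b25/s1 MISS; vc=[13,5]
#7 0x2d→b5/s1 VC-HIT; vc=[13,25]
#8 0x2a→b5/s1 L1-HIT; vc=[13,25]
#9 0xcd→b25/s1 VC-HIT; vc=[13,5]
#10 0x78→b15/s3 L1-HIT; vc=[13,5]
#11 0x78→b15/s3 L1-HIT; vc=[13,5]

SEQ = [MISS, MISS, L1-HIT, L1-HIT, MISS, VC-HIT, MISS, VC-HIT, L1-HIT, VC-HIT, L1-HIT, L1-HIT]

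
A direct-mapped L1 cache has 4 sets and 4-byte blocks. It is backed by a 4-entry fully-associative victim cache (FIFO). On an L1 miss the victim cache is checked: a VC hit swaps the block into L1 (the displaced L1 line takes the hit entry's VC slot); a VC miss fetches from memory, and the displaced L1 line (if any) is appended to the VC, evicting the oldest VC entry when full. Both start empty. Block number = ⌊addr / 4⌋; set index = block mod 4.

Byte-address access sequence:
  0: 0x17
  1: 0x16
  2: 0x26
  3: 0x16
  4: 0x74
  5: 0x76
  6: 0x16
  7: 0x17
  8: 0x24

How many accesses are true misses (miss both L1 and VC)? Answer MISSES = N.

MISSES = 3

0: 0x17 (blk 5, set 1) → MISS  vc=[]
1: 0x16 (blk 5, set 1) → L1-HIT  vc=[]
2: 0x26 (blk 9, set 1) → MISS  vc=[5]
3: 0x16 (blk 5, set 1) → VC-HIT  vc=[9]
4: 0x74 (blk 29, set 1) → MISS  vc=[9, 5]
5: 0x76 (blk 29, set 1) → L1-HIT  vc=[9, 5]
6: 0x16 (blk 5, set 1) → VC-HIT  vc=[9, 29]
7: 0x17 (blk 5, set 1) → L1-HIT  vc=[9, 29]
8: 0x24 (blk 9, set 1) → VC-HIT  vc=[5, 29]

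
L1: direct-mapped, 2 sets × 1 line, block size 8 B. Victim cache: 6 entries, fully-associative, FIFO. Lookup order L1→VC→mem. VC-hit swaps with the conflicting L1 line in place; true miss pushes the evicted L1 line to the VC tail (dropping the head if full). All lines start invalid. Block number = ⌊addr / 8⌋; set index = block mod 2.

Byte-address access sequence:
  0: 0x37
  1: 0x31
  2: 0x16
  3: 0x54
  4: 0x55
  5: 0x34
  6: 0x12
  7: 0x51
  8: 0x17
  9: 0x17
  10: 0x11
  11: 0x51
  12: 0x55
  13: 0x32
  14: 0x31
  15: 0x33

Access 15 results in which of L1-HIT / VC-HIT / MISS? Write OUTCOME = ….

OUTCOME = L1-HIT

0: 0x37 (blk 6, set 0) → MISS  vc=[]
1: 0x31 (blk 6, set 0) → L1-HIT  vc=[]
2: 0x16 (blk 2, set 0) → MISS  vc=[6]
3: 0x54 (blk 10, set 0) → MISS  vc=[6, 2]
4: 0x55 (blk 10, set 0) → L1-HIT  vc=[6, 2]
5: 0x34 (blk 6, set 0) → VC-HIT  vc=[10, 2]
6: 0x12 (blk 2, set 0) → VC-HIT  vc=[10, 6]
7: 0x51 (blk 10, set 0) → VC-HIT  vc=[2, 6]
8: 0x17 (blk 2, set 0) → VC-HIT  vc=[10, 6]
9: 0x17 (blk 2, set 0) → L1-HIT  vc=[10, 6]
10: 0x11 (blk 2, set 0) → L1-HIT  vc=[10, 6]
11: 0x51 (blk 10, set 0) → VC-HIT  vc=[2, 6]
12: 0x55 (blk 10, set 0) → L1-HIT  vc=[2, 6]
13: 0x32 (blk 6, set 0) → VC-HIT  vc=[2, 10]
14: 0x31 (blk 6, set 0) → L1-HIT  vc=[2, 10]
15: 0x33 (blk 6, set 0) → L1-HIT  vc=[2, 10]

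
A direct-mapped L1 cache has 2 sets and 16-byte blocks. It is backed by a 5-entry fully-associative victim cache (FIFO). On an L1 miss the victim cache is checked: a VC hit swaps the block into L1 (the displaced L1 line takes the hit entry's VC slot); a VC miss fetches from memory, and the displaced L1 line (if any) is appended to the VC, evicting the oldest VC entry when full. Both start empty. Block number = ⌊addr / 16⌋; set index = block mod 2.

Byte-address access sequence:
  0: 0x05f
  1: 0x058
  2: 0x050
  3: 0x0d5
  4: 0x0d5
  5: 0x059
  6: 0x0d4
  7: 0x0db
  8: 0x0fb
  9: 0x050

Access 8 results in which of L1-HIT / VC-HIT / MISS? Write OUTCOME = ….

0: 0x5f (blk 5, set 1) → MISS  vc=[]
1: 0x58 (blk 5, set 1) → L1-HIT  vc=[]
2: 0x50 (blk 5, set 1) → L1-HIT  vc=[]
3: 0xd5 (blk 13, set 1) → MISS  vc=[5]
4: 0xd5 (blk 13, set 1) → L1-HIT  vc=[5]
5: 0x59 (blk 5, set 1) → VC-HIT  vc=[13]
6: 0xd4 (blk 13, set 1) → VC-HIT  vc=[5]
7: 0xdb (blk 13, set 1) → L1-HIT  vc=[5]
8: 0xfb (blk 15, set 1) → MISS  vc=[5, 13]
9: 0x50 (blk 5, set 1) → VC-HIT  vc=[15, 13]

OUTCOME = MISS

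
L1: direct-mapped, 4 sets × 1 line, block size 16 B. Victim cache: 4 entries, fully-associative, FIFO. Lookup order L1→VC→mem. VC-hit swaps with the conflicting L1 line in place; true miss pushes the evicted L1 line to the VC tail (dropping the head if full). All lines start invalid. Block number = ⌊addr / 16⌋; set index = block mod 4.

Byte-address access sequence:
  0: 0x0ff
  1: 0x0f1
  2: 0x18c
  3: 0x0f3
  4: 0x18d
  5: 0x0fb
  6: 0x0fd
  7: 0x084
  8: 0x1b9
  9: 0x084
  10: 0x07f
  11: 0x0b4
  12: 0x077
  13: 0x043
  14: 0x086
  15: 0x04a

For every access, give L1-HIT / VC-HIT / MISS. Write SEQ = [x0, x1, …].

#0 0xff→b15/s3 MISS; vc=[]
#1 0xf1→b15/s3 L1-HIT; vc=[]
#2 0x18c→b24/s0 MISS; vc=[]
#3 0xf3→b15/s3 L1-HIT; vc=[]
#4 0x18d→b24/s0 L1-HIT; vc=[]
#5 0xfb→b15/s3 L1-HIT; vc=[]
#6 0xfd→b15/s3 L1-HIT; vc=[]
#7 0x84→b8/s0 MISS; vc=[24]
#8 0x1b9→b27/s3 MISS; vc=[24,15]
#9 0x84→b8/s0 L1-HIT; vc=[24,15]
#10 0x7f→b7/s3 MISS; vc=[24,15,27]
#11 0xb4→b11/s3 MISS; vc=[24,15,27,7]
#12 0x77→b7/s3 VC-HIT; vc=[24,15,27,11]
#13 0x43→b4/s0 MISS; vc=[15,27,11,8]
#14 0x86→b8/s0 VC-HIT; vc=[15,27,11,4]
#15 0x4a→b4/s0 VC-HIT; vc=[15,27,11,8]

SEQ = [MISS, L1-HIT, MISS, L1-HIT, L1-HIT, L1-HIT, L1-HIT, MISS, MISS, L1-HIT, MISS, MISS, VC-HIT, MISS, VC-HIT, VC-HIT]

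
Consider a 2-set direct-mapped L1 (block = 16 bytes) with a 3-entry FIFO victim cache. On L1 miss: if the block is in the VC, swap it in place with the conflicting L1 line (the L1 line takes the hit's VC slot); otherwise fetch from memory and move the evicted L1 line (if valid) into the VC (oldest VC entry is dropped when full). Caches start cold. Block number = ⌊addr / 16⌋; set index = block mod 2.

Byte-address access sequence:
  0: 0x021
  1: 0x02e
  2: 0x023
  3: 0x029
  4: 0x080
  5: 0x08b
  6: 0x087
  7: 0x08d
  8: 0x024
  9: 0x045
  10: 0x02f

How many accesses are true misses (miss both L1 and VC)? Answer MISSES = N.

MISSES = 3

  [0] addr=0x21 blk=2 s=0: MISS | VC []
  [1] addr=0x2e blk=2 s=0: L1-HIT | VC []
  [2] addr=0x23 blk=2 s=0: L1-HIT | VC []
  [3] addr=0x29 blk=2 s=0: L1-HIT | VC []
  [4] addr=0x80 blk=8 s=0: MISS | VC [2]
  [5] addr=0x8b blk=8 s=0: L1-HIT | VC [2]
  [6] addr=0x87 blk=8 s=0: L1-HIT | VC [2]
  [7] addr=0x8d blk=8 s=0: L1-HIT | VC [2]
  [8] addr=0x24 blk=2 s=0: VC-HIT | VC [8]
  [9] addr=0x45 blk=4 s=0: MISS | VC [8, 2]
  [10] addr=0x2f blk=2 s=0: VC-HIT | VC [8, 4]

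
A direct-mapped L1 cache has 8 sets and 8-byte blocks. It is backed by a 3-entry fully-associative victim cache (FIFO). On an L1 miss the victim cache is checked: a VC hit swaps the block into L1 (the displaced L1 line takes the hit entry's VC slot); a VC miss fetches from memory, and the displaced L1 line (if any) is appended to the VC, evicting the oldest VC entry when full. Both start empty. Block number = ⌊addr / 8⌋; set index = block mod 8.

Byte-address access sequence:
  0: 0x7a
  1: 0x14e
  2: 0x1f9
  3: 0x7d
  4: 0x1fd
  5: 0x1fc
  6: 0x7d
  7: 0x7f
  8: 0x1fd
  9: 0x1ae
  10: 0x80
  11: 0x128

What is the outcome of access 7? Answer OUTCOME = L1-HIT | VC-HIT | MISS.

OUTCOME = L1-HIT

  [0] addr=0x7a blk=15 s=7: MISS | VC []
  [1] addr=0x14e blk=41 s=1: MISS | VC []
  [2] addr=0x1f9 blk=63 s=7: MISS | VC [15]
  [3] addr=0x7d blk=15 s=7: VC-HIT | VC [63]
  [4] addr=0x1fd blk=63 s=7: VC-HIT | VC [15]
  [5] addr=0x1fc blk=63 s=7: L1-HIT | VC [15]
  [6] addr=0x7d blk=15 s=7: VC-HIT | VC [63]
  [7] addr=0x7f blk=15 s=7: L1-HIT | VC [63]
  [8] addr=0x1fd blk=63 s=7: VC-HIT | VC [15]
  [9] addr=0x1ae blk=53 s=5: MISS | VC [15]
  [10] addr=0x80 blk=16 s=0: MISS | VC [15]
  [11] addr=0x128 blk=37 s=5: MISS | VC [15, 53]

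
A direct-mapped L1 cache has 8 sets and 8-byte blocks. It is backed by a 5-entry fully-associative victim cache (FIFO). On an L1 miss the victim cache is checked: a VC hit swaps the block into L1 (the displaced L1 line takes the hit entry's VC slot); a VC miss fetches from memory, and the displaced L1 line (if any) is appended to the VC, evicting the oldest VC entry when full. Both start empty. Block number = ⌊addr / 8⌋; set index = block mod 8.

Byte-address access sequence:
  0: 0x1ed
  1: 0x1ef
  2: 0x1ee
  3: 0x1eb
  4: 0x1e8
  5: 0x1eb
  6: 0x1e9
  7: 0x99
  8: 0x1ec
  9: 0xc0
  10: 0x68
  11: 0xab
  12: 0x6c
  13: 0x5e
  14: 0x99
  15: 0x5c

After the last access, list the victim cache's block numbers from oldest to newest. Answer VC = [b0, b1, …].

#0 0x1ed→b61/s5 MISS; vc=[]
#1 0x1ef→b61/s5 L1-HIT; vc=[]
#2 0x1ee→b61/s5 L1-HIT; vc=[]
#3 0x1eb→b61/s5 L1-HIT; vc=[]
#4 0x1e8→b61/s5 L1-HIT; vc=[]
#5 0x1eb→b61/s5 L1-HIT; vc=[]
#6 0x1e9→b61/s5 L1-HIT; vc=[]
#7 0x99→b19/s3 MISS; vc=[]
#8 0x1ec→b61/s5 L1-HIT; vc=[]
#9 0xc0→b24/s0 MISS; vc=[]
#10 0x68→b13/s5 MISS; vc=[61]
#11 0xab→b21/s5 MISS; vc=[61,13]
#12 0x6c→b13/s5 VC-HIT; vc=[61,21]
#13 0x5e→b11/s3 MISS; vc=[61,21,19]
#14 0x99→b19/s3 VC-HIT; vc=[61,21,11]
#15 0x5c→b11/s3 VC-HIT; vc=[61,21,19]

VC = [61, 21, 19]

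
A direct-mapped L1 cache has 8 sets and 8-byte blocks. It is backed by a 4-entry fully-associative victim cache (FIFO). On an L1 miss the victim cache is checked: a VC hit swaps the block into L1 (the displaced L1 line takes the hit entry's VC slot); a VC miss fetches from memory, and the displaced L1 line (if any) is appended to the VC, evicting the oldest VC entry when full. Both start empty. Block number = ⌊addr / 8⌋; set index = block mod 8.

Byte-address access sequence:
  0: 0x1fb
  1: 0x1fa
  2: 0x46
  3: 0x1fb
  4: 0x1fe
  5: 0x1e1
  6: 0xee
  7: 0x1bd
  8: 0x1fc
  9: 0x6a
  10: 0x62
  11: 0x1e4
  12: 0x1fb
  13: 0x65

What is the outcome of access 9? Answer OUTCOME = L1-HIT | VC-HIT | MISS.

  [0] addr=0x1fb blk=63 s=7: MISS | VC []
  [1] addr=0x1fa blk=63 s=7: L1-HIT | VC []
  [2] addr=0x46 blk=8 s=0: MISS | VC []
  [3] addr=0x1fb blk=63 s=7: L1-HIT | VC []
  [4] addr=0x1fe blk=63 s=7: L1-HIT | VC []
  [5] addr=0x1e1 blk=60 s=4: MISS | VC []
  [6] addr=0xee blk=29 s=5: MISS | VC []
  [7] addr=0x1bd blk=55 s=7: MISS | VC [63]
  [8] addr=0x1fc blk=63 s=7: VC-HIT | VC [55]
  [9] addr=0x6a blk=13 s=5: MISS | VC [55, 29]
  [10] addr=0x62 blk=12 s=4: MISS | VC [55, 29, 60]
  [11] addr=0x1e4 blk=60 s=4: VC-HIT | VC [55, 29, 12]
  [12] addr=0x1fb blk=63 s=7: L1-HIT | VC [55, 29, 12]
  [13] addr=0x65 blk=12 s=4: VC-HIT | VC [55, 29, 60]

OUTCOME = MISS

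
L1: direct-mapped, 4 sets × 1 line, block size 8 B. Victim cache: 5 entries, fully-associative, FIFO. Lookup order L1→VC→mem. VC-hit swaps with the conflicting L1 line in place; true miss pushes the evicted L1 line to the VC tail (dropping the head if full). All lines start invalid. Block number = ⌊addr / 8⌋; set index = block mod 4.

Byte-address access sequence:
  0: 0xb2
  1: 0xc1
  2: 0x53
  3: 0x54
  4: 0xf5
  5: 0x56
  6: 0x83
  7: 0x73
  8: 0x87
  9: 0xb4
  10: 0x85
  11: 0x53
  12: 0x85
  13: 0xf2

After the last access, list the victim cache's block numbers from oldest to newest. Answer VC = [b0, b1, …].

VC = [14, 10, 24, 22]

0: 0xb2 (blk 22, set 2) → MISS  vc=[]
1: 0xc1 (blk 24, set 0) → MISS  vc=[]
2: 0x53 (blk 10, set 2) → MISS  vc=[22]
3: 0x54 (blk 10, set 2) → L1-HIT  vc=[22]
4: 0xf5 (blk 30, set 2) → MISS  vc=[22, 10]
5: 0x56 (blk 10, set 2) → VC-HIT  vc=[22, 30]
6: 0x83 (blk 16, set 0) → MISS  vc=[22, 30, 24]
7: 0x73 (blk 14, set 2) → MISS  vc=[22, 30, 24, 10]
8: 0x87 (blk 16, set 0) → L1-HIT  vc=[22, 30, 24, 10]
9: 0xb4 (blk 22, set 2) → VC-HIT  vc=[14, 30, 24, 10]
10: 0x85 (blk 16, set 0) → L1-HIT  vc=[14, 30, 24, 10]
11: 0x53 (blk 10, set 2) → VC-HIT  vc=[14, 30, 24, 22]
12: 0x85 (blk 16, set 0) → L1-HIT  vc=[14, 30, 24, 22]
13: 0xf2 (blk 30, set 2) → VC-HIT  vc=[14, 10, 24, 22]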